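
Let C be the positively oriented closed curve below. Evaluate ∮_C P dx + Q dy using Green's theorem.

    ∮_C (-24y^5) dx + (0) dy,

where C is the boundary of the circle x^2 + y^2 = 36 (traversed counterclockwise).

Green's theorem converts the closed line integral into a double integral over the enclosed region D:

    ∮_C P dx + Q dy = ∬_D (∂Q/∂x - ∂P/∂y) dA.

Here P = -24y^5, Q = 0, so

    ∂Q/∂x = 0,    ∂P/∂y = -120y^4,
    ∂Q/∂x - ∂P/∂y = 120y^4.

D is the region x^2 + y^2 ≤ 36. Evaluating the double integral:

In polar coordinates (x = r cos θ, y = r sin θ, dA = r dr dθ) the integrand becomes 120r^4sin(θ)^4, so

    ∬_D (120y^4) dA = ∫_0^{2π} ∫_0^{6} (120r^4sin(θ)^4) · r dr dθ.

Inner (r from 0 to 6): 933120sin(θ)^4.
Outer (θ from 0 to 2π): 699840π.

Therefore ∮_C P dx + Q dy = 699840π.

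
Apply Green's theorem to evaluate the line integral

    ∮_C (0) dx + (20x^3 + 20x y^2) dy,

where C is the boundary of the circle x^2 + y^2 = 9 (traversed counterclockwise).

Green's theorem converts the closed line integral into a double integral over the enclosed region D:

    ∮_C P dx + Q dy = ∬_D (∂Q/∂x - ∂P/∂y) dA.

Here P = 0, Q = 20x^3 + 20x y^2, so

    ∂Q/∂x = 60x^2 + 20y^2,    ∂P/∂y = 0,
    ∂Q/∂x - ∂P/∂y = 60x^2 + 20y^2.

D is the region x^2 + y^2 ≤ 9. Evaluating the double integral:

In polar coordinates (x = r cos θ, y = r sin θ, dA = r dr dθ) the integrand becomes 20r^2(cos(2θ) + 2), so

    ∬_D (60x^2 + 20y^2) dA = ∫_0^{2π} ∫_0^{3} (20r^2(cos(2θ) + 2)) · r dr dθ.

Inner (r from 0 to 3): 405cos(2θ) + 810.
Outer (θ from 0 to 2π): 1620π.

Therefore ∮_C P dx + Q dy = 1620π.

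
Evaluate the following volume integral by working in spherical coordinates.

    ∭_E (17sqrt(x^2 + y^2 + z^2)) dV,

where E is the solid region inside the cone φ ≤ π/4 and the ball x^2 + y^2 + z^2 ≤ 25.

In spherical coordinates, x = ρ sin(φ) cos(θ), y = ρ sin(φ) sin(θ), z = ρ cos(φ), and dV = ρ^2 sin(φ) dρ dφ dθ.

The integrand becomes 17ρ, so

    ∭_E (17sqrt(x^2 + y^2 + z^2)) dV = ∫_{0}^{2π} ∫_{0}^{π/4} ∫_{0}^{5} (17ρ) · ρ^2 sin(φ) dρ dφ dθ.

Inner (ρ): 10625sin(φ)/4.
Middle (φ): 10625/4 - 10625sqrt(2)/8.
Outer (θ): 10625π (2 - sqrt(2))/4.

Therefore the triple integral equals 10625π (2 - sqrt(2))/4.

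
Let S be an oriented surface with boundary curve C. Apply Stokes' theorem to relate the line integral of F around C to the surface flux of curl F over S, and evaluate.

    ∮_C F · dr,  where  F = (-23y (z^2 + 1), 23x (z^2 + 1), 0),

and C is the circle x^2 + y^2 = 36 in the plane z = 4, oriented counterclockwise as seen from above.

Let S be the flat disk x^2 + y^2 ≤ 36 in the plane z = 4, with upward unit normal n̂ = ẑ. By Stokes' theorem,

    ∮_C F · dr = ∬_S (∇ × F) · n̂ dS = ∬_D (curl F)_z dA,

where D is the disk x^2 + y^2 ≤ 36.

Compute the curl of F = (-23y (z^2 + 1), 23x (z^2 + 1), 0):
    (∇ × F)_x = ∂F_z/∂y - ∂F_y/∂z = -46x z,
    (∇ × F)_y = ∂F_x/∂z - ∂F_z/∂x = -46y z,
    (∇ × F)_z = ∂F_y/∂x - ∂F_x/∂y = 46z^2 + 46.

On z = 4, (curl F)_z = 782.

Convert to polar (x = r cos θ, y = r sin θ, dA = r dr dθ); the integrand becomes 782, so

    ∬_D (curl F)_z dA = ∫_0^{2π} ∫_0^{6} (782) · r dr dθ.

Inner (r from 0 to 6): 14076.
Outer (θ from 0 to 2π): 28152π.

Therefore ∮_C F · dr = 28152π.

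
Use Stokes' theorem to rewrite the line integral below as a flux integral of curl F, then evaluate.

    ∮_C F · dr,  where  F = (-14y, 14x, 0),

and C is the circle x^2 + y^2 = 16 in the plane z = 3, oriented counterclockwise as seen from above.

Let S be the flat disk x^2 + y^2 ≤ 16 in the plane z = 3, with upward unit normal n̂ = ẑ. By Stokes' theorem,

    ∮_C F · dr = ∬_S (∇ × F) · n̂ dS = ∬_D (curl F)_z dA,

where D is the disk x^2 + y^2 ≤ 16.

Compute the curl of F = (-14y, 14x, 0):
    (∇ × F)_x = ∂F_z/∂y - ∂F_y/∂z = 0,
    (∇ × F)_y = ∂F_x/∂z - ∂F_z/∂x = 0,
    (∇ × F)_z = ∂F_y/∂x - ∂F_x/∂y = 28.

On z = 3, (curl F)_z = 28.

Convert to polar (x = r cos θ, y = r sin θ, dA = r dr dθ); the integrand becomes 28, so

    ∬_D (curl F)_z dA = ∫_0^{2π} ∫_0^{4} (28) · r dr dθ.

Inner (r from 0 to 4): 224.
Outer (θ from 0 to 2π): 448π.

Therefore ∮_C F · dr = 448π.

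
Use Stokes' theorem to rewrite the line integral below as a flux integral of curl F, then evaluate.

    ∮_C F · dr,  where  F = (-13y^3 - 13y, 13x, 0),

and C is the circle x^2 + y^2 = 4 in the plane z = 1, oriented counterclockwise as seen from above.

Let S be the flat disk x^2 + y^2 ≤ 4 in the plane z = 1, with upward unit normal n̂ = ẑ. By Stokes' theorem,

    ∮_C F · dr = ∬_S (∇ × F) · n̂ dS = ∬_D (curl F)_z dA,

where D is the disk x^2 + y^2 ≤ 4.

Compute the curl of F = (-13y^3 - 13y, 13x, 0):
    (∇ × F)_x = ∂F_z/∂y - ∂F_y/∂z = 0,
    (∇ × F)_y = ∂F_x/∂z - ∂F_z/∂x = 0,
    (∇ × F)_z = ∂F_y/∂x - ∂F_x/∂y = 39y^2 + 26.

On z = 1, (curl F)_z = 39y^2 + 26.

Convert to polar (x = r cos θ, y = r sin θ, dA = r dr dθ); the integrand becomes 39r^2sin(θ)^2 + 26, so

    ∬_D (curl F)_z dA = ∫_0^{2π} ∫_0^{2} (39r^2sin(θ)^2 + 26) · r dr dθ.

Inner (r from 0 to 2): 156sin(θ)^2 + 52.
Outer (θ from 0 to 2π): 260π.

Therefore ∮_C F · dr = 260π.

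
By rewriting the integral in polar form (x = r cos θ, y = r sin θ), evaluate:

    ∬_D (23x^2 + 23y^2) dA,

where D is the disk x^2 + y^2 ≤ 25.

The region D is 0 ≤ r ≤ 5, 0 ≤ θ ≤ 2π in polar coordinates, where x = r cos(θ), y = r sin(θ), and dA = r dr dθ.

Under the substitution, the integrand becomes 23r^2, so

    ∬_D (23x^2 + 23y^2) dA = ∫_{0}^{2π} ∫_{0}^{5} (23r^2) · r dr dθ.

Inner integral (in r): ∫_{0}^{5} (23r^2) · r dr = 14375/4.

Outer integral (in θ): ∫_{0}^{2π} (14375/4) dθ = 14375π/2.

Therefore ∬_D (23x^2 + 23y^2) dA = 14375π/2.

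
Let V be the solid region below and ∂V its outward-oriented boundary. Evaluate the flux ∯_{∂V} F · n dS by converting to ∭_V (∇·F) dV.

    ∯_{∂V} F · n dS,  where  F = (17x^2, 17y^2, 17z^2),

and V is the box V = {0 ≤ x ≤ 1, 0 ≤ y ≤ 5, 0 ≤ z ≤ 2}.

By the divergence theorem,

    ∯_{∂V} F · n dS = ∭_V (∇ · F) dV.

Compute the divergence:
    ∇ · F = ∂F_x/∂x + ∂F_y/∂y + ∂F_z/∂z = 34x + 34y + 34z.

V is a rectangular box, so dV = dx dy dz with 0 ≤ x ≤ 1, 0 ≤ y ≤ 5, 0 ≤ z ≤ 2.

Integrate (34x + 34y + 34z) over V as an iterated integral:

    ∭_V (∇·F) dV = ∫_0^{1} ∫_0^{5} ∫_0^{2} (34x + 34y + 34z) dz dy dx.

Inner (z from 0 to 2): 68x + 68y + 68.
Middle (y from 0 to 5): 340x + 1190.
Outer (x from 0 to 1): 1360.

Therefore ∯_{∂V} F · n dS = 1360.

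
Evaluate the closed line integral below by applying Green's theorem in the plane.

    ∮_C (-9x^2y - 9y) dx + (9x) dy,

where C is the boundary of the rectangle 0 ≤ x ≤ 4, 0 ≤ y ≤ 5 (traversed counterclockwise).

Green's theorem converts the closed line integral into a double integral over the enclosed region D:

    ∮_C P dx + Q dy = ∬_D (∂Q/∂x - ∂P/∂y) dA.

Here P = -9x^2y - 9y, Q = 9x, so

    ∂Q/∂x = 9,    ∂P/∂y = -9x^2 - 9,
    ∂Q/∂x - ∂P/∂y = 9x^2 + 18.

D is the region 0 ≤ x ≤ 4, 0 ≤ y ≤ 5. Evaluating the double integral:

    ∬_D (9x^2 + 18) dA = ∫_0^{4} ∫_0^{5} (9x^2 + 18) dy dx.

Inner (y from 0 to 5): 45x^2 + 90.
Outer (x from 0 to 4): 1320.

Therefore ∮_C P dx + Q dy = 1320.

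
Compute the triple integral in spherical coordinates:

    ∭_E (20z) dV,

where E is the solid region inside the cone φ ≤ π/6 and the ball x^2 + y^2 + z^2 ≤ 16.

In spherical coordinates, x = ρ sin(φ) cos(θ), y = ρ sin(φ) sin(θ), z = ρ cos(φ), and dV = ρ^2 sin(φ) dρ dφ dθ.

The integrand becomes 20ρ cos(φ), so

    ∭_E (20z) dV = ∫_{0}^{2π} ∫_{0}^{π/6} ∫_{0}^{4} (20ρ cos(φ)) · ρ^2 sin(φ) dρ dφ dθ.

Inner (ρ): 640sin(2φ).
Middle (φ): 160.
Outer (θ): 320π.

Therefore the triple integral equals 320π.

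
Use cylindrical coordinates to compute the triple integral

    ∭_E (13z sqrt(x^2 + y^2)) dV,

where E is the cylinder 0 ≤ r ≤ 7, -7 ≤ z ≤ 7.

In cylindrical coordinates, x = r cos(θ), y = r sin(θ), z = z, and dV = r dr dθ dz.

The integrand becomes 13r z, so

    ∭_E (13z sqrt(x^2 + y^2)) dV = ∫_{0}^{2π} ∫_{0}^{7} ∫_{-7}^{7} (13r z) · r dz dr dθ.

Inner (z): 0.
Middle (r from 0 to 7): 0.
Outer (θ): 0.

Therefore the triple integral equals 0.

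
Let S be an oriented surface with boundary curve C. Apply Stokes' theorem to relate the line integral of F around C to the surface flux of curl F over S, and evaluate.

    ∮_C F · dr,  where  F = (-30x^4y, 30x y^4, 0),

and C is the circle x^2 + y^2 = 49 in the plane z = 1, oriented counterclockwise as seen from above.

Let S be the flat disk x^2 + y^2 ≤ 49 in the plane z = 1, with upward unit normal n̂ = ẑ. By Stokes' theorem,

    ∮_C F · dr = ∬_S (∇ × F) · n̂ dS = ∬_D (curl F)_z dA,

where D is the disk x^2 + y^2 ≤ 49.

Compute the curl of F = (-30x^4y, 30x y^4, 0):
    (∇ × F)_x = ∂F_z/∂y - ∂F_y/∂z = 0,
    (∇ × F)_y = ∂F_x/∂z - ∂F_z/∂x = 0,
    (∇ × F)_z = ∂F_y/∂x - ∂F_x/∂y = 30x^4 + 30y^4.

On z = 1, (curl F)_z = 30x^4 + 30y^4.

Convert to polar (x = r cos θ, y = r sin θ, dA = r dr dθ); the integrand becomes 30r^4(sin(θ)^4 + cos(θ)^4), so

    ∬_D (curl F)_z dA = ∫_0^{2π} ∫_0^{7} (30r^4(sin(θ)^4 + cos(θ)^4)) · r dr dθ.

Inner (r from 0 to 7): 588245sin(θ)^4 + 588245cos(θ)^4.
Outer (θ from 0 to 2π): 1764735π/2.

Therefore ∮_C F · dr = 1764735π/2.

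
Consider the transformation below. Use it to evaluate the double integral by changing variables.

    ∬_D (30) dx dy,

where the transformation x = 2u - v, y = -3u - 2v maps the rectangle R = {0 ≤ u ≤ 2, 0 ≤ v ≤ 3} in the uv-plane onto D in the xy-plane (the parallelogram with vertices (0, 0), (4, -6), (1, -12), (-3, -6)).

Compute the Jacobian determinant of (x, y) with respect to (u, v):

    ∂(x,y)/∂(u,v) = | 2  -1 | = (2)(-2) - (-1)(-3) = -7.
                   | -3  -2 |

Its absolute value is |J| = 7 (the area scaling factor).

Substituting x = 2u - v, y = -3u - 2v into the integrand,

    30 → 30,

so the integral becomes

    ∬_R (30) · |J| du dv = ∫_0^2 ∫_0^3 (210) dv du.

Inner (v): 630.
Outer (u): 1260.

Therefore ∬_D (30) dx dy = 1260.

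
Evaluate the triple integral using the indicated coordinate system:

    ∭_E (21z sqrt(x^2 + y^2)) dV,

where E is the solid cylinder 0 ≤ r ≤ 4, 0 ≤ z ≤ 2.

In cylindrical coordinates, x = r cos(θ), y = r sin(θ), z = z, and dV = r dr dθ dz.

The integrand becomes 21r z, so

    ∭_E (21z sqrt(x^2 + y^2)) dV = ∫_{0}^{2π} ∫_{0}^{4} ∫_{0}^{2} (21r z) · r dz dr dθ.

Inner (z): 42r^2.
Middle (r from 0 to 4): 896.
Outer (θ): 1792π.

Therefore the triple integral equals 1792π.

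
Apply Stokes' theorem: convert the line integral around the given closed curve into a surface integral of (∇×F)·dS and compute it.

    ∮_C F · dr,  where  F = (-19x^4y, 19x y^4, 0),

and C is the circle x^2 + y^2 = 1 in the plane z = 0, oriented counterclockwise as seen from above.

Let S be the flat disk x^2 + y^2 ≤ 1 in the plane z = 0, with upward unit normal n̂ = ẑ. By Stokes' theorem,

    ∮_C F · dr = ∬_S (∇ × F) · n̂ dS = ∬_D (curl F)_z dA,

where D is the disk x^2 + y^2 ≤ 1.

Compute the curl of F = (-19x^4y, 19x y^4, 0):
    (∇ × F)_x = ∂F_z/∂y - ∂F_y/∂z = 0,
    (∇ × F)_y = ∂F_x/∂z - ∂F_z/∂x = 0,
    (∇ × F)_z = ∂F_y/∂x - ∂F_x/∂y = 19x^4 + 19y^4.

On z = 0, (curl F)_z = 19x^4 + 19y^4.

Convert to polar (x = r cos θ, y = r sin θ, dA = r dr dθ); the integrand becomes 19r^4(sin(θ)^4 + cos(θ)^4), so

    ∬_D (curl F)_z dA = ∫_0^{2π} ∫_0^{1} (19r^4(sin(θ)^4 + cos(θ)^4)) · r dr dθ.

Inner (r from 0 to 1): 19sin(θ)^4/6 + 19cos(θ)^4/6.
Outer (θ from 0 to 2π): 19π/4.

Therefore ∮_C F · dr = 19π/4.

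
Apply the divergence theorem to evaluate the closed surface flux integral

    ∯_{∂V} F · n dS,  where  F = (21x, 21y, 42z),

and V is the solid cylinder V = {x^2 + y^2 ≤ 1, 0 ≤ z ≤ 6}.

By the divergence theorem,

    ∯_{∂V} F · n dS = ∭_V (∇ · F) dV.

Compute the divergence:
    ∇ · F = ∂F_x/∂x + ∂F_y/∂y + ∂F_z/∂z = 21 + 21 + 42 = 84.

In cylindrical coordinates, x = r cos(θ), y = r sin(θ), z = z, dV = r dr dθ dz, with 0 ≤ r ≤ 1, 0 ≤ θ ≤ 2π, 0 ≤ z ≤ 6.

The integrand, after substitution and multiplying by the volume element, becomes (84) · r, so

    ∭_V (∇·F) dV = ∫_0^{2π} ∫_0^{1} ∫_0^{6} (84) · r dz dr dθ.

Inner (z from 0 to 6): 504r.
Middle (r from 0 to 1): 252.
Outer (θ from 0 to 2π): 504π.

Therefore ∯_{∂V} F · n dS = 504π.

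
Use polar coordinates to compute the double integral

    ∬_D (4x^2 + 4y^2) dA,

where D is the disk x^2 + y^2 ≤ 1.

The region D is 0 ≤ r ≤ 1, 0 ≤ θ ≤ 2π in polar coordinates, where x = r cos(θ), y = r sin(θ), and dA = r dr dθ.

Under the substitution, the integrand becomes 4r^2, so

    ∬_D (4x^2 + 4y^2) dA = ∫_{0}^{2π} ∫_{0}^{1} (4r^2) · r dr dθ.

Inner integral (in r): ∫_{0}^{1} (4r^2) · r dr = 1.

Outer integral (in θ): ∫_{0}^{2π} (1) dθ = 2π.

Therefore ∬_D (4x^2 + 4y^2) dA = 2π.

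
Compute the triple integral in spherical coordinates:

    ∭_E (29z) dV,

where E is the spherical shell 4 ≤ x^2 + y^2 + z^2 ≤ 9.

In spherical coordinates, x = ρ sin(φ) cos(θ), y = ρ sin(φ) sin(θ), z = ρ cos(φ), and dV = ρ^2 sin(φ) dρ dφ dθ.

The integrand becomes 29ρ cos(φ), so

    ∭_E (29z) dV = ∫_{0}^{2π} ∫_{0}^{π} ∫_{2}^{3} (29ρ cos(φ)) · ρ^2 sin(φ) dρ dφ dθ.

Inner (ρ): 1885sin(2φ)/8.
Middle (φ): 0.
Outer (θ): 0.

Therefore the triple integral equals 0.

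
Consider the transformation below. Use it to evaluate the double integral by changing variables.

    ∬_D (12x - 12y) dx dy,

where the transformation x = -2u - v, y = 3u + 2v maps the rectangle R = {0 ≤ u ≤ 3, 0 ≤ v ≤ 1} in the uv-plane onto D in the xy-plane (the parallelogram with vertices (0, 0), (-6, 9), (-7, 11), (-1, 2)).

Compute the Jacobian determinant of (x, y) with respect to (u, v):

    ∂(x,y)/∂(u,v) = | -2  -1 | = (-2)(2) - (-1)(3) = -1.
                   | 3  2 |

Its absolute value is |J| = 1 (the area scaling factor).

Substituting x = -2u - v, y = 3u + 2v into the integrand,

    12x - 12y → -60u - 36v,

so the integral becomes

    ∬_R (-60u - 36v) · |J| du dv = ∫_0^3 ∫_0^1 (-60u - 36v) dv du.

Inner (v): -60u - 18.
Outer (u): -324.

Therefore ∬_D (12x - 12y) dx dy = -324.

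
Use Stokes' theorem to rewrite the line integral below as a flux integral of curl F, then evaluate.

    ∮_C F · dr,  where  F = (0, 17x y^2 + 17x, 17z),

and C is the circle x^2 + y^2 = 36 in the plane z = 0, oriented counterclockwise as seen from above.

Let S be the flat disk x^2 + y^2 ≤ 36 in the plane z = 0, with upward unit normal n̂ = ẑ. By Stokes' theorem,

    ∮_C F · dr = ∬_S (∇ × F) · n̂ dS = ∬_D (curl F)_z dA,

where D is the disk x^2 + y^2 ≤ 36.

Compute the curl of F = (0, 17x y^2 + 17x, 17z):
    (∇ × F)_x = ∂F_z/∂y - ∂F_y/∂z = 0,
    (∇ × F)_y = ∂F_x/∂z - ∂F_z/∂x = 0,
    (∇ × F)_z = ∂F_y/∂x - ∂F_x/∂y = 17y^2 + 17.

On z = 0, (curl F)_z = 17y^2 + 17.

Convert to polar (x = r cos θ, y = r sin θ, dA = r dr dθ); the integrand becomes 17r^2sin(θ)^2 + 17, so

    ∬_D (curl F)_z dA = ∫_0^{2π} ∫_0^{6} (17r^2sin(θ)^2 + 17) · r dr dθ.

Inner (r from 0 to 6): 5508sin(θ)^2 + 306.
Outer (θ from 0 to 2π): 6120π.

Therefore ∮_C F · dr = 6120π.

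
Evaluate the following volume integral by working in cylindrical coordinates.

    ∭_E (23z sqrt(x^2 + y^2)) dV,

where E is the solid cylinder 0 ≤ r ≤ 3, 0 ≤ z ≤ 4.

In cylindrical coordinates, x = r cos(θ), y = r sin(θ), z = z, and dV = r dr dθ dz.

The integrand becomes 23r z, so

    ∭_E (23z sqrt(x^2 + y^2)) dV = ∫_{0}^{2π} ∫_{0}^{3} ∫_{0}^{4} (23r z) · r dz dr dθ.

Inner (z): 184r^2.
Middle (r from 0 to 3): 1656.
Outer (θ): 3312π.

Therefore the triple integral equals 3312π.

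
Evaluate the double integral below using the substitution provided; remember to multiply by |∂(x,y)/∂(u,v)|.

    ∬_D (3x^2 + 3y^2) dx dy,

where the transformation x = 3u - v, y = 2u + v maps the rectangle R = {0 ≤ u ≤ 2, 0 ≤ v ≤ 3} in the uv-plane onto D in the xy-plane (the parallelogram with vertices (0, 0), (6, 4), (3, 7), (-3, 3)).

Compute the Jacobian determinant of (x, y) with respect to (u, v):

    ∂(x,y)/∂(u,v) = | 3  -1 | = (3)(1) - (-1)(2) = 5.
                   | 2  1 |

Its absolute value is |J| = 5 (the area scaling factor).

Substituting x = 3u - v, y = 2u + v into the integrand,

    3x^2 + 3y^2 → 39u^2 - 6u v + 6v^2,

so the integral becomes

    ∬_R (39u^2 - 6u v + 6v^2) · |J| du dv = ∫_0^2 ∫_0^3 (195u^2 - 30u v + 30v^2) dv du.

Inner (v): 585u^2 - 135u + 270.
Outer (u): 1830.

Therefore ∬_D (3x^2 + 3y^2) dx dy = 1830.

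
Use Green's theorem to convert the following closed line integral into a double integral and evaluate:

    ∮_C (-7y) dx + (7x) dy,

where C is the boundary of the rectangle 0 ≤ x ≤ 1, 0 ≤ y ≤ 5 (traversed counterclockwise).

Green's theorem converts the closed line integral into a double integral over the enclosed region D:

    ∮_C P dx + Q dy = ∬_D (∂Q/∂x - ∂P/∂y) dA.

Here P = -7y, Q = 7x, so

    ∂Q/∂x = 7,    ∂P/∂y = -7,
    ∂Q/∂x - ∂P/∂y = 14.

D is the region 0 ≤ x ≤ 1, 0 ≤ y ≤ 5. Evaluating the double integral:

    ∬_D (14) dA = ∫_0^{1} ∫_0^{5} (14) dy dx.

Inner (y from 0 to 5): 70.
Outer (x from 0 to 1): 70.

Therefore ∮_C P dx + Q dy = 70.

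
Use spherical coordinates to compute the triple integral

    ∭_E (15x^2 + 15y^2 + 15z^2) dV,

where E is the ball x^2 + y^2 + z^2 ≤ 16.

In spherical coordinates, x = ρ sin(φ) cos(θ), y = ρ sin(φ) sin(θ), z = ρ cos(φ), and dV = ρ^2 sin(φ) dρ dφ dθ.

The integrand becomes 15ρ^2, so

    ∭_E (15x^2 + 15y^2 + 15z^2) dV = ∫_{0}^{2π} ∫_{0}^{π} ∫_{0}^{4} (15ρ^2) · ρ^2 sin(φ) dρ dφ dθ.

Inner (ρ): 3072sin(φ).
Middle (φ): 6144.
Outer (θ): 12288π.

Therefore the triple integral equals 12288π.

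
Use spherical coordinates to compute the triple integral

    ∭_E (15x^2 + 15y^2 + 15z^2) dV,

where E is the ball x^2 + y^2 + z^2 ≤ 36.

In spherical coordinates, x = ρ sin(φ) cos(θ), y = ρ sin(φ) sin(θ), z = ρ cos(φ), and dV = ρ^2 sin(φ) dρ dφ dθ.

The integrand becomes 15ρ^2, so

    ∭_E (15x^2 + 15y^2 + 15z^2) dV = ∫_{0}^{2π} ∫_{0}^{π} ∫_{0}^{6} (15ρ^2) · ρ^2 sin(φ) dρ dφ dθ.

Inner (ρ): 23328sin(φ).
Middle (φ): 46656.
Outer (θ): 93312π.

Therefore the triple integral equals 93312π.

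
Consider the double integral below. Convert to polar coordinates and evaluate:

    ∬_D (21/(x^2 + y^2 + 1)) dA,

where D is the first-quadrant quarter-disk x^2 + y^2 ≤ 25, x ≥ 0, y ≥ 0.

The region D is 0 ≤ r ≤ 5, 0 ≤ θ ≤ π/2 in polar coordinates, where x = r cos(θ), y = r sin(θ), and dA = r dr dθ.

Under the substitution, the integrand becomes 21/(r^2 + 1), so

    ∬_D (21/(x^2 + y^2 + 1)) dA = ∫_{0}^{π/2} ∫_{0}^{5} (21/(r^2 + 1)) · r dr dθ.

Inner integral (in r): ∫_{0}^{5} (21/(r^2 + 1)) · r dr = 21log(26)/2.

Outer integral (in θ): ∫_{0}^{π/2} (21log(26)/2) dθ = 21π log(26)/4.

Therefore ∬_D (21/(x^2 + y^2 + 1)) dA = 21π log(26)/4.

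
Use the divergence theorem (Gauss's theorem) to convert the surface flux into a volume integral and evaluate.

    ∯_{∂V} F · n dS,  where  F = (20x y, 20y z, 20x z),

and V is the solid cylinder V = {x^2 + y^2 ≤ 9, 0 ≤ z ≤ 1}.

By the divergence theorem,

    ∯_{∂V} F · n dS = ∭_V (∇ · F) dV.

Compute the divergence:
    ∇ · F = ∂F_x/∂x + ∂F_y/∂y + ∂F_z/∂z = 20y + 20z + 20x = 20x + 20y + 20z.

In cylindrical coordinates, x = r cos(θ), y = r sin(θ), z = z, dV = r dr dθ dz, with 0 ≤ r ≤ 3, 0 ≤ θ ≤ 2π, 0 ≤ z ≤ 1.

The integrand, after substitution and multiplying by the volume element, becomes (20sqrt(2)r sin(θ + π/4) + 20z) · r, so

    ∭_V (∇·F) dV = ∫_0^{2π} ∫_0^{3} ∫_0^{1} (20sqrt(2)r sin(θ + π/4) + 20z) · r dz dr dθ.

Inner (z from 0 to 1): 10r (2sqrt(2)r sin(θ + π/4) + 1).
Middle (r from 0 to 3): 180sqrt(2)sin(θ + π/4) + 45.
Outer (θ from 0 to 2π): 90π.

Therefore ∯_{∂V} F · n dS = 90π.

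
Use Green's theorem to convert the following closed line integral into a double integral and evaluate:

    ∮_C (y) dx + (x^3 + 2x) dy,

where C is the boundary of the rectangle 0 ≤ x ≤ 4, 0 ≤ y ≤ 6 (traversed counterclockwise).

Green's theorem converts the closed line integral into a double integral over the enclosed region D:

    ∮_C P dx + Q dy = ∬_D (∂Q/∂x - ∂P/∂y) dA.

Here P = y, Q = x^3 + 2x, so

    ∂Q/∂x = 3x^2 + 2,    ∂P/∂y = 1,
    ∂Q/∂x - ∂P/∂y = 3x^2 + 1.

D is the region 0 ≤ x ≤ 4, 0 ≤ y ≤ 6. Evaluating the double integral:

    ∬_D (3x^2 + 1) dA = ∫_0^{4} ∫_0^{6} (3x^2 + 1) dy dx.

Inner (y from 0 to 6): 18x^2 + 6.
Outer (x from 0 to 4): 408.

Therefore ∮_C P dx + Q dy = 408.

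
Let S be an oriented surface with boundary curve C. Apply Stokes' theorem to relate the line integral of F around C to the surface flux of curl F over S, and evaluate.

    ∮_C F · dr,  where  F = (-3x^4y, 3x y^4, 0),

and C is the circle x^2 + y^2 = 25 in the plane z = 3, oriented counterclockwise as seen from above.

Let S be the flat disk x^2 + y^2 ≤ 25 in the plane z = 3, with upward unit normal n̂ = ẑ. By Stokes' theorem,

    ∮_C F · dr = ∬_S (∇ × F) · n̂ dS = ∬_D (curl F)_z dA,

where D is the disk x^2 + y^2 ≤ 25.

Compute the curl of F = (-3x^4y, 3x y^4, 0):
    (∇ × F)_x = ∂F_z/∂y - ∂F_y/∂z = 0,
    (∇ × F)_y = ∂F_x/∂z - ∂F_z/∂x = 0,
    (∇ × F)_z = ∂F_y/∂x - ∂F_x/∂y = 3x^4 + 3y^4.

On z = 3, (curl F)_z = 3x^4 + 3y^4.

Convert to polar (x = r cos θ, y = r sin θ, dA = r dr dθ); the integrand becomes 3r^4(sin(θ)^4 + cos(θ)^4), so

    ∬_D (curl F)_z dA = ∫_0^{2π} ∫_0^{5} (3r^4(sin(θ)^4 + cos(θ)^4)) · r dr dθ.

Inner (r from 0 to 5): 15625sin(θ)^4/2 + 15625cos(θ)^4/2.
Outer (θ from 0 to 2π): 46875π/4.

Therefore ∮_C F · dr = 46875π/4.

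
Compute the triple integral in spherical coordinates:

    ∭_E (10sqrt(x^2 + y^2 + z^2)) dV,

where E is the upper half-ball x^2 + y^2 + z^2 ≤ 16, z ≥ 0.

In spherical coordinates, x = ρ sin(φ) cos(θ), y = ρ sin(φ) sin(θ), z = ρ cos(φ), and dV = ρ^2 sin(φ) dρ dφ dθ.

The integrand becomes 10ρ, so

    ∭_E (10sqrt(x^2 + y^2 + z^2)) dV = ∫_{0}^{2π} ∫_{0}^{π/2} ∫_{0}^{4} (10ρ) · ρ^2 sin(φ) dρ dφ dθ.

Inner (ρ): 640sin(φ).
Middle (φ): 640.
Outer (θ): 1280π.

Therefore the triple integral equals 1280π.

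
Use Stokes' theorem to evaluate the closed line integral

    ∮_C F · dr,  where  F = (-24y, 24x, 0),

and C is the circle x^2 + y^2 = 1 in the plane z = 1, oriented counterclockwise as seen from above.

Let S be the flat disk x^2 + y^2 ≤ 1 in the plane z = 1, with upward unit normal n̂ = ẑ. By Stokes' theorem,

    ∮_C F · dr = ∬_S (∇ × F) · n̂ dS = ∬_D (curl F)_z dA,

where D is the disk x^2 + y^2 ≤ 1.

Compute the curl of F = (-24y, 24x, 0):
    (∇ × F)_x = ∂F_z/∂y - ∂F_y/∂z = 0,
    (∇ × F)_y = ∂F_x/∂z - ∂F_z/∂x = 0,
    (∇ × F)_z = ∂F_y/∂x - ∂F_x/∂y = 48.

On z = 1, (curl F)_z = 48.

Convert to polar (x = r cos θ, y = r sin θ, dA = r dr dθ); the integrand becomes 48, so

    ∬_D (curl F)_z dA = ∫_0^{2π} ∫_0^{1} (48) · r dr dθ.

Inner (r from 0 to 1): 24.
Outer (θ from 0 to 2π): 48π.

Therefore ∮_C F · dr = 48π.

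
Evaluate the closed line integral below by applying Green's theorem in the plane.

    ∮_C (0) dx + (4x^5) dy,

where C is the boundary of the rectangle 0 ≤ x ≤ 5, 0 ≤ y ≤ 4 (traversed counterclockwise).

Green's theorem converts the closed line integral into a double integral over the enclosed region D:

    ∮_C P dx + Q dy = ∬_D (∂Q/∂x - ∂P/∂y) dA.

Here P = 0, Q = 4x^5, so

    ∂Q/∂x = 20x^4,    ∂P/∂y = 0,
    ∂Q/∂x - ∂P/∂y = 20x^4.

D is the region 0 ≤ x ≤ 5, 0 ≤ y ≤ 4. Evaluating the double integral:

    ∬_D (20x^4) dA = ∫_0^{5} ∫_0^{4} (20x^4) dy dx.

Inner (y from 0 to 4): 80x^4.
Outer (x from 0 to 5): 50000.

Therefore ∮_C P dx + Q dy = 50000.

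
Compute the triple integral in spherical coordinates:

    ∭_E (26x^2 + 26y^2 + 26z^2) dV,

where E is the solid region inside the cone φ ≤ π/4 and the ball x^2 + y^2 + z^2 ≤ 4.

In spherical coordinates, x = ρ sin(φ) cos(θ), y = ρ sin(φ) sin(θ), z = ρ cos(φ), and dV = ρ^2 sin(φ) dρ dφ dθ.

The integrand becomes 26ρ^2, so

    ∭_E (26x^2 + 26y^2 + 26z^2) dV = ∫_{0}^{2π} ∫_{0}^{π/4} ∫_{0}^{2} (26ρ^2) · ρ^2 sin(φ) dρ dφ dθ.

Inner (ρ): 832sin(φ)/5.
Middle (φ): 832/5 - 416sqrt(2)/5.
Outer (θ): 832π (2 - sqrt(2))/5.

Therefore the triple integral equals 832π (2 - sqrt(2))/5.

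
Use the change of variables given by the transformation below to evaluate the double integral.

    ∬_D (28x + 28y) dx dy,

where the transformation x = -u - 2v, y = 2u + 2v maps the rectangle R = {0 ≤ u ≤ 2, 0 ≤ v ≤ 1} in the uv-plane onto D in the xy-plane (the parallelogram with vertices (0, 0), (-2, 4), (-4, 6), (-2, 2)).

Compute the Jacobian determinant of (x, y) with respect to (u, v):

    ∂(x,y)/∂(u,v) = | -1  -2 | = (-1)(2) - (-2)(2) = 2.
                   | 2  2 |

Its absolute value is |J| = 2 (the area scaling factor).

Substituting x = -u - 2v, y = 2u + 2v into the integrand,

    28x + 28y → 28u,

so the integral becomes

    ∬_R (28u) · |J| du dv = ∫_0^2 ∫_0^1 (56u) dv du.

Inner (v): 56u.
Outer (u): 112.

Therefore ∬_D (28x + 28y) dx dy = 112.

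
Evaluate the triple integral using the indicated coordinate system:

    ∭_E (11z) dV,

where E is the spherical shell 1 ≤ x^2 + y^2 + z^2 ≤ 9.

In spherical coordinates, x = ρ sin(φ) cos(θ), y = ρ sin(φ) sin(θ), z = ρ cos(φ), and dV = ρ^2 sin(φ) dρ dφ dθ.

The integrand becomes 11ρ cos(φ), so

    ∭_E (11z) dV = ∫_{0}^{2π} ∫_{0}^{π} ∫_{1}^{3} (11ρ cos(φ)) · ρ^2 sin(φ) dρ dφ dθ.

Inner (ρ): 110sin(2φ).
Middle (φ): 0.
Outer (θ): 0.

Therefore the triple integral equals 0.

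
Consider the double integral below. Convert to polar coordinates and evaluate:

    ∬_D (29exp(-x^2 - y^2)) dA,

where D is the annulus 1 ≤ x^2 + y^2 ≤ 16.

The region D is 1 ≤ r ≤ 4, 0 ≤ θ ≤ 2π in polar coordinates, where x = r cos(θ), y = r sin(θ), and dA = r dr dθ.

Under the substitution, the integrand becomes 29exp(-r^2), so

    ∬_D (29exp(-x^2 - y^2)) dA = ∫_{0}^{2π} ∫_{1}^{4} (29exp(-r^2)) · r dr dθ.

Inner integral (in r): ∫_{1}^{4} (29exp(-r^2)) · r dr = -(29 - 29exp(15))exp(-16)/2.

Outer integral (in θ): ∫_{0}^{2π} (-(29 - 29exp(15))exp(-16)/2) dθ = -29π (1 - exp(15))exp(-16).

Therefore ∬_D (29exp(-x^2 - y^2)) dA = -29π (1 - exp(15))exp(-16).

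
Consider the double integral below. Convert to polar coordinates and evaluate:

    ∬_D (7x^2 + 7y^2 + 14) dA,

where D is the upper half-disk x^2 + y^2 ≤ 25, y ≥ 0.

The region D is 0 ≤ r ≤ 5, 0 ≤ θ ≤ π in polar coordinates, where x = r cos(θ), y = r sin(θ), and dA = r dr dθ.

Under the substitution, the integrand becomes 7r^2 + 14, so

    ∬_D (7x^2 + 7y^2 + 14) dA = ∫_{0}^{π} ∫_{0}^{5} (7r^2 + 14) · r dr dθ.

Inner integral (in r): ∫_{0}^{5} (7r^2 + 14) · r dr = 5075/4.

Outer integral (in θ): ∫_{0}^{π} (5075/4) dθ = 5075π/4.

Therefore ∬_D (7x^2 + 7y^2 + 14) dA = 5075π/4.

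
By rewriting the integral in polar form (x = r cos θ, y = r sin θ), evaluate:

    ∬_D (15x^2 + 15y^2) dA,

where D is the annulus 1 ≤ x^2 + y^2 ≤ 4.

The region D is 1 ≤ r ≤ 2, 0 ≤ θ ≤ 2π in polar coordinates, where x = r cos(θ), y = r sin(θ), and dA = r dr dθ.

Under the substitution, the integrand becomes 15r^2, so

    ∬_D (15x^2 + 15y^2) dA = ∫_{0}^{2π} ∫_{1}^{2} (15r^2) · r dr dθ.

Inner integral (in r): ∫_{1}^{2} (15r^2) · r dr = 225/4.

Outer integral (in θ): ∫_{0}^{2π} (225/4) dθ = 225π/2.

Therefore ∬_D (15x^2 + 15y^2) dA = 225π/2.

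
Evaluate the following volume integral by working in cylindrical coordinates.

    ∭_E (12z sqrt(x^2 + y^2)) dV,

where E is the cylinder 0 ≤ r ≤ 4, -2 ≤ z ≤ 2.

In cylindrical coordinates, x = r cos(θ), y = r sin(θ), z = z, and dV = r dr dθ dz.

The integrand becomes 12r z, so

    ∭_E (12z sqrt(x^2 + y^2)) dV = ∫_{0}^{2π} ∫_{0}^{4} ∫_{-2}^{2} (12r z) · r dz dr dθ.

Inner (z): 0.
Middle (r from 0 to 4): 0.
Outer (θ): 0.

Therefore the triple integral equals 0.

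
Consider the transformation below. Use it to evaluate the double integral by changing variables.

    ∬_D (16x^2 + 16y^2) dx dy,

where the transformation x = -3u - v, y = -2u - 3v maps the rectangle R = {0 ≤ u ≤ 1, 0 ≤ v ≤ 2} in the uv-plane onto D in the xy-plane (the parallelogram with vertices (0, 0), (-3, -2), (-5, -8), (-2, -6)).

Compute the Jacobian determinant of (x, y) with respect to (u, v):

    ∂(x,y)/∂(u,v) = | -3  -1 | = (-3)(-3) - (-1)(-2) = 7.
                   | -2  -3 |

Its absolute value is |J| = 7 (the area scaling factor).

Substituting x = -3u - v, y = -2u - 3v into the integrand,

    16x^2 + 16y^2 → 208u^2 + 288u v + 160v^2,

so the integral becomes

    ∬_R (208u^2 + 288u v + 160v^2) · |J| du dv = ∫_0^1 ∫_0^2 (1456u^2 + 2016u v + 1120v^2) dv du.

Inner (v): 2912u^2 + 4032u + 8960/3.
Outer (u): 17920/3.

Therefore ∬_D (16x^2 + 16y^2) dx dy = 17920/3.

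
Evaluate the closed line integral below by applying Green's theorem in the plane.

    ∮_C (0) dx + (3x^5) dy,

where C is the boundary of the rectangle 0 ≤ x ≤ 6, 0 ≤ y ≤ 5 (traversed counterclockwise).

Green's theorem converts the closed line integral into a double integral over the enclosed region D:

    ∮_C P dx + Q dy = ∬_D (∂Q/∂x - ∂P/∂y) dA.

Here P = 0, Q = 3x^5, so

    ∂Q/∂x = 15x^4,    ∂P/∂y = 0,
    ∂Q/∂x - ∂P/∂y = 15x^4.

D is the region 0 ≤ x ≤ 6, 0 ≤ y ≤ 5. Evaluating the double integral:

    ∬_D (15x^4) dA = ∫_0^{6} ∫_0^{5} (15x^4) dy dx.

Inner (y from 0 to 5): 75x^4.
Outer (x from 0 to 6): 116640.

Therefore ∮_C P dx + Q dy = 116640.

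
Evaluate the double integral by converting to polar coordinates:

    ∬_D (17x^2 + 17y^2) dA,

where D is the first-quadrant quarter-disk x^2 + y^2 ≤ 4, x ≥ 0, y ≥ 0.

The region D is 0 ≤ r ≤ 2, 0 ≤ θ ≤ π/2 in polar coordinates, where x = r cos(θ), y = r sin(θ), and dA = r dr dθ.

Under the substitution, the integrand becomes 17r^2, so

    ∬_D (17x^2 + 17y^2) dA = ∫_{0}^{π/2} ∫_{0}^{2} (17r^2) · r dr dθ.

Inner integral (in r): ∫_{0}^{2} (17r^2) · r dr = 68.

Outer integral (in θ): ∫_{0}^{π/2} (68) dθ = 34π.

Therefore ∬_D (17x^2 + 17y^2) dA = 34π.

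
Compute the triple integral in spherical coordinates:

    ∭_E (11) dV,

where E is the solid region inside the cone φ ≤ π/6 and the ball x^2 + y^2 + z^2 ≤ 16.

In spherical coordinates, x = ρ sin(φ) cos(θ), y = ρ sin(φ) sin(θ), z = ρ cos(φ), and dV = ρ^2 sin(φ) dρ dφ dθ.

The integrand becomes 11, so

    ∭_E (11) dV = ∫_{0}^{2π} ∫_{0}^{π/6} ∫_{0}^{4} (11) · ρ^2 sin(φ) dρ dφ dθ.

Inner (ρ): 704sin(φ)/3.
Middle (φ): 704/3 - 352sqrt(3)/3.
Outer (θ): 704π (2 - sqrt(3))/3.

Therefore the triple integral equals 704π (2 - sqrt(3))/3.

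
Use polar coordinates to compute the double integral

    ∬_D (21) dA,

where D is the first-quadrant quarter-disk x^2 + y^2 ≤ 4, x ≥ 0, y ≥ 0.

The region D is 0 ≤ r ≤ 2, 0 ≤ θ ≤ π/2 in polar coordinates, where x = r cos(θ), y = r sin(θ), and dA = r dr dθ.

Under the substitution, the integrand becomes 21, so

    ∬_D (21) dA = ∫_{0}^{π/2} ∫_{0}^{2} (21) · r dr dθ.

Inner integral (in r): ∫_{0}^{2} (21) · r dr = 42.

Outer integral (in θ): ∫_{0}^{π/2} (42) dθ = 21π.

Therefore ∬_D (21) dA = 21π.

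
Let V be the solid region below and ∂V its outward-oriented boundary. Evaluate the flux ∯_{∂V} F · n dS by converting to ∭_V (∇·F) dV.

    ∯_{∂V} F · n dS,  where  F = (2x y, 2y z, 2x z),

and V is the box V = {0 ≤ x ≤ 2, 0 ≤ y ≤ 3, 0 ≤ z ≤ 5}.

By the divergence theorem,

    ∯_{∂V} F · n dS = ∭_V (∇ · F) dV.

Compute the divergence:
    ∇ · F = ∂F_x/∂x + ∂F_y/∂y + ∂F_z/∂z = 2y + 2z + 2x = 2x + 2y + 2z.

V is a rectangular box, so dV = dx dy dz with 0 ≤ x ≤ 2, 0 ≤ y ≤ 3, 0 ≤ z ≤ 5.

Integrate (2x + 2y + 2z) over V as an iterated integral:

    ∭_V (∇·F) dV = ∫_0^{2} ∫_0^{3} ∫_0^{5} (2x + 2y + 2z) dz dy dx.

Inner (z from 0 to 5): 10x + 10y + 25.
Middle (y from 0 to 3): 30x + 120.
Outer (x from 0 to 2): 300.

Therefore ∯_{∂V} F · n dS = 300.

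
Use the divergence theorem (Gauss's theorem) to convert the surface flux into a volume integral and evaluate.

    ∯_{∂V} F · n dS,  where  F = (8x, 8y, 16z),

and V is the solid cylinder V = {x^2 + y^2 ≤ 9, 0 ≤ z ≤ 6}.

By the divergence theorem,

    ∯_{∂V} F · n dS = ∭_V (∇ · F) dV.

Compute the divergence:
    ∇ · F = ∂F_x/∂x + ∂F_y/∂y + ∂F_z/∂z = 8 + 8 + 16 = 32.

In cylindrical coordinates, x = r cos(θ), y = r sin(θ), z = z, dV = r dr dθ dz, with 0 ≤ r ≤ 3, 0 ≤ θ ≤ 2π, 0 ≤ z ≤ 6.

The integrand, after substitution and multiplying by the volume element, becomes (32) · r, so

    ∭_V (∇·F) dV = ∫_0^{2π} ∫_0^{3} ∫_0^{6} (32) · r dz dr dθ.

Inner (z from 0 to 6): 192r.
Middle (r from 0 to 3): 864.
Outer (θ from 0 to 2π): 1728π.

Therefore ∯_{∂V} F · n dS = 1728π.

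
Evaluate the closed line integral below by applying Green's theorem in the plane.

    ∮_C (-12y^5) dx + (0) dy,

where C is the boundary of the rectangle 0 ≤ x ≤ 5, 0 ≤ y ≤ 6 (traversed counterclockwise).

Green's theorem converts the closed line integral into a double integral over the enclosed region D:

    ∮_C P dx + Q dy = ∬_D (∂Q/∂x - ∂P/∂y) dA.

Here P = -12y^5, Q = 0, so

    ∂Q/∂x = 0,    ∂P/∂y = -60y^4,
    ∂Q/∂x - ∂P/∂y = 60y^4.

D is the region 0 ≤ x ≤ 5, 0 ≤ y ≤ 6. Evaluating the double integral:

    ∬_D (60y^4) dA = ∫_0^{5} ∫_0^{6} (60y^4) dy dx.

Inner (y from 0 to 6): 93312.
Outer (x from 0 to 5): 466560.

Therefore ∮_C P dx + Q dy = 466560.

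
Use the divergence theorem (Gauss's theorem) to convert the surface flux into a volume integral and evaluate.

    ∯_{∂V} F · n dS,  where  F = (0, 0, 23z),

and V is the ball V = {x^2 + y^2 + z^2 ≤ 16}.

By the divergence theorem,

    ∯_{∂V} F · n dS = ∭_V (∇ · F) dV.

Compute the divergence:
    ∇ · F = ∂F_x/∂x + ∂F_y/∂y + ∂F_z/∂z = 0 + 0 + 23 = 23.

In spherical coordinates, x = ρ sin(φ) cos(θ), y = ρ sin(φ) sin(θ), z = ρ cos(φ), dV = ρ^2 sin(φ) dρ dφ dθ, with 0 ≤ ρ ≤ 4, 0 ≤ φ ≤ π, 0 ≤ θ ≤ 2π.

The integrand, after substitution and multiplying by the volume element, becomes (23) · ρ^2 sin(φ), so

    ∭_V (∇·F) dV = ∫_0^{2π} ∫_0^{π} ∫_0^{4} (23) · ρ^2 sin(φ) dρ dφ dθ.

Inner (ρ from 0 to 4): 1472sin(φ)/3.
Middle (φ from 0 to π): 2944/3.
Outer (θ from 0 to 2π): 5888π/3.

Therefore ∯_{∂V} F · n dS = 5888π/3.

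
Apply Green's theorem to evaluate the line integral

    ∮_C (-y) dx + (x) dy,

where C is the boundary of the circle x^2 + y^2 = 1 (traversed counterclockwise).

Green's theorem converts the closed line integral into a double integral over the enclosed region D:

    ∮_C P dx + Q dy = ∬_D (∂Q/∂x - ∂P/∂y) dA.

Here P = -y, Q = x, so

    ∂Q/∂x = 1,    ∂P/∂y = -1,
    ∂Q/∂x - ∂P/∂y = 2.

D is the region x^2 + y^2 ≤ 1. Evaluating the double integral:

In polar coordinates (x = r cos θ, y = r sin θ, dA = r dr dθ) the integrand becomes 2, so

    ∬_D (2) dA = ∫_0^{2π} ∫_0^{1} (2) · r dr dθ.

Inner (r from 0 to 1): 1.
Outer (θ from 0 to 2π): 2π.

Therefore ∮_C P dx + Q dy = 2π.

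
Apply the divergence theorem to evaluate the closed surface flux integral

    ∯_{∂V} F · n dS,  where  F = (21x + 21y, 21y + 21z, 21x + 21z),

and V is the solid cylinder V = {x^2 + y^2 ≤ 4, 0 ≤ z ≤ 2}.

By the divergence theorem,

    ∯_{∂V} F · n dS = ∭_V (∇ · F) dV.

Compute the divergence:
    ∇ · F = ∂F_x/∂x + ∂F_y/∂y + ∂F_z/∂z = 21 + 21 + 21 = 63.

In cylindrical coordinates, x = r cos(θ), y = r sin(θ), z = z, dV = r dr dθ dz, with 0 ≤ r ≤ 2, 0 ≤ θ ≤ 2π, 0 ≤ z ≤ 2.

The integrand, after substitution and multiplying by the volume element, becomes (63) · r, so

    ∭_V (∇·F) dV = ∫_0^{2π} ∫_0^{2} ∫_0^{2} (63) · r dz dr dθ.

Inner (z from 0 to 2): 126r.
Middle (r from 0 to 2): 252.
Outer (θ from 0 to 2π): 504π.

Therefore ∯_{∂V} F · n dS = 504π.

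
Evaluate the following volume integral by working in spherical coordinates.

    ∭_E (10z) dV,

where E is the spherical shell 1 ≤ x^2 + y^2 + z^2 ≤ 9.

In spherical coordinates, x = ρ sin(φ) cos(θ), y = ρ sin(φ) sin(θ), z = ρ cos(φ), and dV = ρ^2 sin(φ) dρ dφ dθ.

The integrand becomes 10ρ cos(φ), so

    ∭_E (10z) dV = ∫_{0}^{2π} ∫_{0}^{π} ∫_{1}^{3} (10ρ cos(φ)) · ρ^2 sin(φ) dρ dφ dθ.

Inner (ρ): 100sin(2φ).
Middle (φ): 0.
Outer (θ): 0.

Therefore the triple integral equals 0.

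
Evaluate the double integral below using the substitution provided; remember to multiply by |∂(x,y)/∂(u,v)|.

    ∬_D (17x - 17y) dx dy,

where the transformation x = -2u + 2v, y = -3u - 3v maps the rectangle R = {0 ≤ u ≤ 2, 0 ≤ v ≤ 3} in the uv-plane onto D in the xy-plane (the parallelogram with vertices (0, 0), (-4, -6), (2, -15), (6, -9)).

Compute the Jacobian determinant of (x, y) with respect to (u, v):

    ∂(x,y)/∂(u,v) = | -2  2 | = (-2)(-3) - (2)(-3) = 12.
                   | -3  -3 |

Its absolute value is |J| = 12 (the area scaling factor).

Substituting x = -2u + 2v, y = -3u - 3v into the integrand,

    17x - 17y → 17u + 85v,

so the integral becomes

    ∬_R (17u + 85v) · |J| du dv = ∫_0^2 ∫_0^3 (204u + 1020v) dv du.

Inner (v): 612u + 4590.
Outer (u): 10404.

Therefore ∬_D (17x - 17y) dx dy = 10404.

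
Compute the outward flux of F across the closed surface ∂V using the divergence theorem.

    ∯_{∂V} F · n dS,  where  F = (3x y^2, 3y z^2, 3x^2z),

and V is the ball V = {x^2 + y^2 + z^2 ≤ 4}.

By the divergence theorem,

    ∯_{∂V} F · n dS = ∭_V (∇ · F) dV.

Compute the divergence:
    ∇ · F = ∂F_x/∂x + ∂F_y/∂y + ∂F_z/∂z = 3y^2 + 3z^2 + 3x^2 = 3x^2 + 3y^2 + 3z^2.

In spherical coordinates, x = ρ sin(φ) cos(θ), y = ρ sin(φ) sin(θ), z = ρ cos(φ), dV = ρ^2 sin(φ) dρ dφ dθ, with 0 ≤ ρ ≤ 2, 0 ≤ φ ≤ π, 0 ≤ θ ≤ 2π.

The integrand, after substitution and multiplying by the volume element, becomes (3ρ^2) · ρ^2 sin(φ), so

    ∭_V (∇·F) dV = ∫_0^{2π} ∫_0^{π} ∫_0^{2} (3ρ^2) · ρ^2 sin(φ) dρ dφ dθ.

Inner (ρ from 0 to 2): 96sin(φ)/5.
Middle (φ from 0 to π): 192/5.
Outer (θ from 0 to 2π): 384π/5.

Therefore ∯_{∂V} F · n dS = 384π/5.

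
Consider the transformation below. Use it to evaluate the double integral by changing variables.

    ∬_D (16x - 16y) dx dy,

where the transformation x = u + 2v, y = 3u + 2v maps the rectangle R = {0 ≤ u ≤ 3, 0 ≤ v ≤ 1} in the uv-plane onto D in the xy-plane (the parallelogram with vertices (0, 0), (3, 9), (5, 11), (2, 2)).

Compute the Jacobian determinant of (x, y) with respect to (u, v):

    ∂(x,y)/∂(u,v) = | 1  2 | = (1)(2) - (2)(3) = -4.
                   | 3  2 |

Its absolute value is |J| = 4 (the area scaling factor).

Substituting x = u + 2v, y = 3u + 2v into the integrand,

    16x - 16y → -32u,

so the integral becomes

    ∬_R (-32u) · |J| du dv = ∫_0^3 ∫_0^1 (-128u) dv du.

Inner (v): -128u.
Outer (u): -576.

Therefore ∬_D (16x - 16y) dx dy = -576.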